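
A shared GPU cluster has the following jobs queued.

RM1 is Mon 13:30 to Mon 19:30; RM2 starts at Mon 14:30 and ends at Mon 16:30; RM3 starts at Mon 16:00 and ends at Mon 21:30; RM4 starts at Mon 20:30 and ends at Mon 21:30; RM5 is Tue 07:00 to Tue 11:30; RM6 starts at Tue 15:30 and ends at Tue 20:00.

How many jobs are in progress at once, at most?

3

Walk through starts and ends in time order (an end at T is processed before a start at T):
Mon 13:30 start RM1 → 1
Mon 14:30 start RM2 → 2
Mon 16:00 start RM3 → 3
Mon 16:30 end RM2 → 2
Mon 19:30 end RM1 → 1
Mon 20:30 start RM4 → 2
Mon 21:30 end RM3 → 1
Mon 21:30 end RM4 → 0
Tue 07:00 start RM5 → 1
Tue 11:30 end RM5 → 0
Tue 15:30 start RM6 → 1
Tue 20:00 end RM6 → 0
Peak is 3, at Mon 16:00 (RM1, RM2, RM3).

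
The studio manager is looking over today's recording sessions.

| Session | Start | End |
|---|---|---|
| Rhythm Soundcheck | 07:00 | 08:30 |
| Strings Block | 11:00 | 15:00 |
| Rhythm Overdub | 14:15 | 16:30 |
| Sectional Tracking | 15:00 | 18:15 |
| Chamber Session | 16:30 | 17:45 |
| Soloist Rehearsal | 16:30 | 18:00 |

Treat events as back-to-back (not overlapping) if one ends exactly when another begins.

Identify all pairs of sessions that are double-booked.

Chamber Session & Sectional Tracking, Chamber Session & Soloist Rehearsal, Rhythm Overdub & Sectional Tracking, Rhythm Overdub & Strings Block, Sectional Tracking & Soloist Rehearsal

Sorted by start: Rhythm Soundcheck, Strings Block, Rhythm Overdub, Sectional Tracking, Chamber Session, Soloist Rehearsal.
Strings Block starts after Rhythm Soundcheck ends, so Rhythm Soundcheck has no further overlaps.
Rhythm Overdub starts before Strings Block ends → Strings Block and Rhythm Overdub overlap.
Sectional Tracking starts exactly when Strings Block ends (back-to-back, no overlap), so Strings Block has no further overlaps.
Sectional Tracking starts before Rhythm Overdub ends → Rhythm Overdub and Sectional Tracking overlap.
Chamber Session starts exactly when Rhythm Overdub ends (back-to-back, no overlap), so Rhythm Overdub has no further overlaps.
Chamber Session starts before Sectional Tracking ends → Sectional Tracking and Chamber Session overlap.
Soloist Rehearsal starts before Sectional Tracking ends → Sectional Tracking and Soloist Rehearsal overlap.
Soloist Rehearsal starts before Chamber Session ends → Chamber Session and Soloist Rehearsal overlap.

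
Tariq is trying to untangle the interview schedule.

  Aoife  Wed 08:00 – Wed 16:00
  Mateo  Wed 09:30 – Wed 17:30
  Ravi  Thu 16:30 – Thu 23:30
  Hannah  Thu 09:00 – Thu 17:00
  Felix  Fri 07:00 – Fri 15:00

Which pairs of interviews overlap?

Sorted by start: Aoife, Mateo, Hannah, Ravi, Felix.
Mateo starts before Aoife ends → Aoife and Mateo overlap.
Hannah starts after Aoife ends, so Aoife has no further overlaps.
Hannah starts after Mateo ends, so Mateo has no further overlaps.
Ravi starts before Hannah ends → Hannah and Ravi overlap.
Felix starts after Hannah ends.
Felix starts after Ravi ends.

Aoife & Mateo, Hannah & Ravi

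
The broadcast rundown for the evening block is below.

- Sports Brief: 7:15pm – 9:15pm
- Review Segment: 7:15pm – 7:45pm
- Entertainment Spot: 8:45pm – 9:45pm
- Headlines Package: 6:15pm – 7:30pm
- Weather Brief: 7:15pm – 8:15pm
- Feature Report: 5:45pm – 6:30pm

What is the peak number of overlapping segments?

4

Sweep the timeline, counting +1 at each start and −1 at each end (ends before starts at a tie):
5:45pm start Feature Report → 1
6:15pm start Headlines Package → 2
6:30pm end Feature Report → 1
7:15pm start Review Segment → 2
7:15pm start Sports Brief → 3
7:15pm start Weather Brief → 4
7:30pm end Headlines Package → 3
7:45pm end Review Segment → 2
8:15pm end Weather Brief → 1
8:45pm start Entertainment Spot → 2
9:15pm end Sports Brief → 1
9:45pm end Entertainment Spot → 0
Peak is 4, at 7:15pm (Headlines Package, Review Segment, Sports Brief, Weather Brief).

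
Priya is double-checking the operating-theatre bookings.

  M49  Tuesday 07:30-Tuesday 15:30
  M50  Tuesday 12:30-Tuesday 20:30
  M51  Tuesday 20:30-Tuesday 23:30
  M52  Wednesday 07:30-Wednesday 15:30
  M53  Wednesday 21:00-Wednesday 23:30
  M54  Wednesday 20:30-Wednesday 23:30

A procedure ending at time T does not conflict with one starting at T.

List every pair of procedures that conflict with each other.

M49 & M50, M53 & M54

Sorted by start: M49, M50, M51, M52, M54, M53.
M50 starts before M49 ends → M49 and M50 overlap.
M51 starts after M49 ends, so nothing later overlaps M49 either.
M51 starts exactly when M50 ends (back-to-back, no overlap), so nothing later overlaps M50 either.
M52 starts after M51 ends, so nothing later overlaps M51 either.
M54 starts after M52 ends, so nothing later overlaps M52 either.
M53 starts before M54 ends → M54 and M53 overlap.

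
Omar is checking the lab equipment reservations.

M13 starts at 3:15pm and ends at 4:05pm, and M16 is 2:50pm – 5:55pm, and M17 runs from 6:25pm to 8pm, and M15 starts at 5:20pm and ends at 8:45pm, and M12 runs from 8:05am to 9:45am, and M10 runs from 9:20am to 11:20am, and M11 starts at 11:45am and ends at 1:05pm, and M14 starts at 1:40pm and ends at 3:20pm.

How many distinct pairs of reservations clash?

Two intervals overlap when each starts before the other ends.
Sorted by start: M12, M10, M11, M14, M16, M13, M15, M17.
M10 starts before M12 ends → M12 and M10 overlap.
M11 starts after M12 ends, so nothing later overlaps M12 either.
M11 starts after M10 ends, so nothing later overlaps M10 either.
M14 starts after M11 ends, so nothing later overlaps M11 either.
M16 starts before M14 ends → M14 and M16 overlap.
M13 starts before M14 ends → M14 and M13 overlap.
M15 starts after M14 ends, so nothing later overlaps M14 either.
M13 starts before M16 ends → M16 and M13 overlap.
M15 starts before M16 ends → M16 and M15 overlap.
M17 starts after M16 ends.
M15 starts after M13 ends, so nothing later overlaps M13 either.
M17 starts before M15 ends → M15 and M17 overlap.
Overlapping pairs: M10 & M12, M13 & M14, M13 & M16, M14 & M16, M15 & M16, M15 & M17 — 6 in total.

6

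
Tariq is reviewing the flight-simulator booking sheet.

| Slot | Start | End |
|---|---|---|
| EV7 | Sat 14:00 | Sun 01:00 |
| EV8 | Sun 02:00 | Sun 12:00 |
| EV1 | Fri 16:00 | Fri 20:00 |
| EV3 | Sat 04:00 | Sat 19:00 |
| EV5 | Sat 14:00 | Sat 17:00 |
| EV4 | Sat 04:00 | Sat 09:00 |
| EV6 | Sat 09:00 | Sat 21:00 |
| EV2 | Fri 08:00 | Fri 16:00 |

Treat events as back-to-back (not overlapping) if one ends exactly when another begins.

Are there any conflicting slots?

Two intervals overlap when each starts before the other ends.
Sorted by start: EV2, EV1, EV3, EV4, EV6, EV5, EV7, EV8.
EV1 starts exactly when EV2 ends (back-to-back, no overlap); EV2 is clear from here.
EV3 starts after EV1 ends; EV1 is clear from here.
EV4 starts before EV3 ends → EV3 and EV4 overlap.
That's a conflict, so the schedule is not conflict-free.

Yes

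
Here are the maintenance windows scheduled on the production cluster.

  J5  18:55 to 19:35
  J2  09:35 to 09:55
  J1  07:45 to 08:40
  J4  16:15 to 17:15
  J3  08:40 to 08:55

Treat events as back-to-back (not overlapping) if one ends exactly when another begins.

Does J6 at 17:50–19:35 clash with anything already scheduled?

J1: ends 08:40 at or before J6 starts 17:50 → clear.
J3: ends 08:55 at or before J6 starts 17:50 → clear.
J2: ends 09:55 at or before J6 starts 17:50 → clear.
J4: ends 17:15 at or before J6 starts 17:50 → clear.
J5: starts 18:55 before J6 ends 19:35, and ends 19:35 after J6 starts 17:50 → overlap.
J6 overlaps J5.

Yes — it overlaps J5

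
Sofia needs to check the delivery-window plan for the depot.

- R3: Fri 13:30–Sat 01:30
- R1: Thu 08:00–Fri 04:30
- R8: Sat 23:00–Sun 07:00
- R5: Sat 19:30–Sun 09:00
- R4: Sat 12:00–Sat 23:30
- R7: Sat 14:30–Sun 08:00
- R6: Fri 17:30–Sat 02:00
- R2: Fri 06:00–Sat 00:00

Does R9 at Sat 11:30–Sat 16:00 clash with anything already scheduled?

Yes — it overlaps R4, R7

R1: ends Fri 04:30 at or before R9 starts Sat 11:30 → clear.
R2: ends Sat 00:00 at or before R9 starts Sat 11:30 → clear.
R3: ends Sat 01:30 at or before R9 starts Sat 11:30 → clear.
R6: ends Sat 02:00 at or before R9 starts Sat 11:30 → clear.
R4: starts Sat 12:00 before R9 ends Sat 16:00, and ends Sat 23:30 after R9 starts Sat 11:30 → overlap.
R7: starts Sat 14:30 before R9 ends Sat 16:00, and ends Sun 08:00 after R9 starts Sat 11:30 → overlap.
R5: starts Sat 19:30 at or after R9 ends Sat 16:00 → clear.
R8: starts Sat 23:00 at or after R9 ends Sat 16:00 → clear.
R9 overlaps R4, R7.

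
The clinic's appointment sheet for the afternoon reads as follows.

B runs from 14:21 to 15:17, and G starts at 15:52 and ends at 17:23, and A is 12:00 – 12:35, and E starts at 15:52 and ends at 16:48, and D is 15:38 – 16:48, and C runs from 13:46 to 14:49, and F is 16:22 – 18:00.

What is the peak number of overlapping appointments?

4

Walk through starts and ends in time order (an end at T is processed before a start at T):
12:00 start A → 1
12:35 end A → 0
13:46 start C → 1
14:21 start B → 2
14:49 end C → 1
15:17 end B → 0
15:38 start D → 1
15:52 start E → 2
15:52 start G → 3
16:22 start F → 4
16:48 end D → 3
16:48 end E → 2
17:23 end G → 1
18:00 end F → 0
Peak is 4, at 16:22 (D, E, F, G).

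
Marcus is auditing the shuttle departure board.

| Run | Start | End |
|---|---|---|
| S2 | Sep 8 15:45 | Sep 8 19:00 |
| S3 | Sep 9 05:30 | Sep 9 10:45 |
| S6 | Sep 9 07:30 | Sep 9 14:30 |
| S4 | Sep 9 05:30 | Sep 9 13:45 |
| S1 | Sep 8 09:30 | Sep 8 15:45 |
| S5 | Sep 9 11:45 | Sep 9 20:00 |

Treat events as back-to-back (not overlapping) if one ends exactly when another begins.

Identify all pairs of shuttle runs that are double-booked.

S3 & S4, S3 & S6, S4 & S5, S4 & S6, S5 & S6

Sorted by start: S1, S2, S3, S4, S6, S5.
S2 starts exactly when S1 ends (back-to-back, no overlap); S1 is clear from here.
S3 starts after S2 ends; S2 is clear from here.
S4 starts before S3 ends → S3 and S4 overlap.
S6 starts before S3 ends → S3 and S6 overlap.
S5 starts after S3 ends.
S6 starts before S4 ends → S4 and S6 overlap.
S5 starts before S4 ends → S4 and S5 overlap.
S5 starts before S6 ends → S6 and S5 overlap.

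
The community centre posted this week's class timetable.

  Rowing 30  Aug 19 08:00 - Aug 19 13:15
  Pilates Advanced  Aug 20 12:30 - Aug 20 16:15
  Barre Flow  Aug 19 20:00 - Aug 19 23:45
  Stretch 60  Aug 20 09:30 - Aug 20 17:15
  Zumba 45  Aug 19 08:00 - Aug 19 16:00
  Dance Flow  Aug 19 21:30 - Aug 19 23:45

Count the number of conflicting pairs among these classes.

3

Sorted by start: Rowing 30, Zumba 45, Barre Flow, Dance Flow, Stretch 60, Pilates Advanced.
Zumba 45 starts before Rowing 30 ends → Rowing 30 and Zumba 45 overlap.
Barre Flow starts after Rowing 30 ends — done with Rowing 30.
Barre Flow starts after Zumba 45 ends — done with Zumba 45.
Dance Flow starts before Barre Flow ends → Barre Flow and Dance Flow overlap.
Stretch 60 starts after Barre Flow ends — done with Barre Flow.
Stretch 60 starts after Dance Flow ends — done with Dance Flow.
Pilates Advanced starts before Stretch 60 ends → Stretch 60 and Pilates Advanced overlap.
Overlapping pairs: Barre Flow & Dance Flow, Pilates Advanced & Stretch 60, Rowing 30 & Zumba 45 — 3 in total.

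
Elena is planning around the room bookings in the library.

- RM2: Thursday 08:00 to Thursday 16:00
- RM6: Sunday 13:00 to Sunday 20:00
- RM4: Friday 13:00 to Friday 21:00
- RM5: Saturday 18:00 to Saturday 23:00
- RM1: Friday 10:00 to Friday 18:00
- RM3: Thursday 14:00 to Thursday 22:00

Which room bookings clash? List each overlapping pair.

Two intervals overlap when each starts before the other ends.
Sorted by start: RM2, RM3, RM1, RM4, RM5, RM6.
RM3 starts before RM2 ends → RM2 and RM3 overlap.
RM1 starts after RM2 ends, so RM2 has no further overlaps.
RM1 starts after RM3 ends, so RM3 has no further overlaps.
RM4 starts before RM1 ends → RM1 and RM4 overlap.
RM5 starts after RM1 ends, so RM1 has no further overlaps.
RM5 starts after RM4 ends, so RM4 has no further overlaps.
RM6 starts after RM5 ends.

RM1 & RM4, RM2 & RM3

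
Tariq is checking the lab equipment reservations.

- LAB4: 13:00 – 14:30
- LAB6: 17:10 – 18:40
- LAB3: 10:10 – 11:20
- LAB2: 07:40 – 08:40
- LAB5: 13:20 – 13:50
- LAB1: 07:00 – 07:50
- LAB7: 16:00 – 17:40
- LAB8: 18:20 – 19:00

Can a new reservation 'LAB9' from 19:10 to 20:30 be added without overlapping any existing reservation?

LAB1: ends 07:50 at or before LAB9 starts 19:10 → clear.
LAB2: ends 08:40 at or before LAB9 starts 19:10 → clear.
LAB3: ends 11:20 at or before LAB9 starts 19:10 → clear.
LAB4: ends 14:30 at or before LAB9 starts 19:10 → clear.
LAB5: ends 13:50 at or before LAB9 starts 19:10 → clear.
LAB7: ends 17:40 at or before LAB9 starts 19:10 → clear.
LAB6: ends 18:40 at or before LAB9 starts 19:10 → clear.
LAB8: ends 19:00 at or before LAB9 starts 19:10 → clear.

Yes — the slot is free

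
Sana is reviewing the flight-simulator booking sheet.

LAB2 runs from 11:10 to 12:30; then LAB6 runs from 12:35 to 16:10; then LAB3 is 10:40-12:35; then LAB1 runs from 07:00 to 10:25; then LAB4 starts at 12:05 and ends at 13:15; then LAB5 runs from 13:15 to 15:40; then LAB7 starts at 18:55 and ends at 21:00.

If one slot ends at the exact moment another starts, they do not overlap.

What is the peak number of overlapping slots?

3

Sort all start/end points and keep a running count:
07:00 start LAB1 → 1
10:25 end LAB1 → 0
10:40 start LAB3 → 1
11:10 start LAB2 → 2
12:05 start LAB4 → 3
12:30 end LAB2 → 2
12:35 end LAB3 → 1
12:35 start LAB6 → 2
13:15 end LAB4 → 1
13:15 start LAB5 → 2
15:40 end LAB5 → 1
16:10 end LAB6 → 0
18:55 start LAB7 → 1
21:00 end LAB7 → 0
Peak is 3, at 12:05 (LAB2, LAB3, LAB4).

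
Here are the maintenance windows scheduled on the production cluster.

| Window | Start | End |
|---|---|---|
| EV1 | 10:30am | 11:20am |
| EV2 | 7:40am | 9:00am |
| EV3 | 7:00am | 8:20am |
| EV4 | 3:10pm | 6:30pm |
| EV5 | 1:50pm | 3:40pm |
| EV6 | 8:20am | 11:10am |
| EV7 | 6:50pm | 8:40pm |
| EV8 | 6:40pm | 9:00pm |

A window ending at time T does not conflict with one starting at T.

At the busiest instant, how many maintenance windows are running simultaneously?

Sweep the timeline, counting +1 at each start and −1 at each end (ends before starts at a tie):
7:00am start EV3 → 1
7:40am start EV2 → 2
8:20am end EV3 → 1
8:20am start EV6 → 2
9:00am end EV2 → 1
10:30am start EV1 → 2
11:10am end EV6 → 1
11:20am end EV1 → 0
1:50pm start EV5 → 1
3:10pm start EV4 → 2
3:40pm end EV5 → 1
6:30pm end EV4 → 0
6:40pm start EV8 → 1
6:50pm start EV7 → 2
8:40pm end EV7 → 1
9:00pm end EV8 → 0
Peak is 2, at 7:40am (EV2, EV3).

2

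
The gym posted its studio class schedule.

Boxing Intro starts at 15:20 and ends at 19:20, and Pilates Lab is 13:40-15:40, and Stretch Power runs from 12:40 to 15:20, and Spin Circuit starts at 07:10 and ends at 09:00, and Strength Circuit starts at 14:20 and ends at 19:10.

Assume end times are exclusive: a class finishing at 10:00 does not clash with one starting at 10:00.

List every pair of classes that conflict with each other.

Sorted by start: Spin Circuit, Stretch Power, Pilates Lab, Strength Circuit, Boxing Intro.
Stretch Power starts after Spin Circuit ends, so Spin Circuit has no further overlaps.
Pilates Lab starts before Stretch Power ends → Stretch Power and Pilates Lab overlap.
Strength Circuit starts before Stretch Power ends → Stretch Power and Strength Circuit overlap.
Boxing Intro starts exactly when Stretch Power ends (back-to-back, no overlap).
Strength Circuit starts before Pilates Lab ends → Pilates Lab and Strength Circuit overlap.
Boxing Intro starts before Pilates Lab ends → Pilates Lab and Boxing Intro overlap.
Boxing Intro starts before Strength Circuit ends → Strength Circuit and Boxing Intro overlap.

Boxing Intro & Pilates Lab, Boxing Intro & Strength Circuit, Pilates Lab & Strength Circuit, Pilates Lab & Stretch Power, Strength Circuit & Stretch Power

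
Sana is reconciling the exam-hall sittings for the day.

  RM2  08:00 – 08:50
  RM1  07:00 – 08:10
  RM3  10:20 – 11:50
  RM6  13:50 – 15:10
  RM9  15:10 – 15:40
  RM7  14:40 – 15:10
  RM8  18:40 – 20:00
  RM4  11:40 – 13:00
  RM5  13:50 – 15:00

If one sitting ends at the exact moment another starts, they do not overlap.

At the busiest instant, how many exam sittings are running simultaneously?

3

Sweep the timeline, counting +1 at each start and −1 at each end (ends before starts at a tie):
07:00 start RM1 → 1
08:00 start RM2 → 2
08:10 end RM1 → 1
08:50 end RM2 → 0
10:20 start RM3 → 1
11:40 start RM4 → 2
11:50 end RM3 → 1
13:00 end RM4 → 0
13:50 start RM5 → 1
13:50 start RM6 → 2
14:40 start RM7 → 3
15:00 end RM5 → 2
15:10 end RM6 → 1
15:10 end RM7 → 0
15:10 start RM9 → 1
15:40 end RM9 → 0
18:40 start RM8 → 1
20:00 end RM8 → 0
Peak is 3, at 14:40 (RM5, RM6, RM7).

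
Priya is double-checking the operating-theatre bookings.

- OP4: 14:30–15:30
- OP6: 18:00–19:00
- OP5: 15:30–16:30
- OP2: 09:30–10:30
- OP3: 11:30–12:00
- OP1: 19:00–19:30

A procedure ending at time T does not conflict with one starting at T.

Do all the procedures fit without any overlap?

Yes

Sorted by start: OP2, OP3, OP4, OP5, OP6, OP1.
OP3 starts after OP2 ends; OP2 is clear from here.
OP4 starts after OP3 ends; OP3 is clear from here.
OP5 starts exactly when OP4 ends (back-to-back, no overlap); OP4 is clear from here.
OP6 starts after OP5 ends; OP5 is clear from here.
OP1 starts exactly when OP6 ends (back-to-back, no overlap).
Every pair is clear; the schedule has no overlaps.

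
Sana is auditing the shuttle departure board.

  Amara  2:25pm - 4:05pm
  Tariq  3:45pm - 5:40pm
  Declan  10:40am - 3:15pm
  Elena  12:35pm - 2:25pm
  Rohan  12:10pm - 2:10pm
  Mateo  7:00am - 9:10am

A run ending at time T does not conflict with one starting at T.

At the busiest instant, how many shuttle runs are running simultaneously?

3

Walk through starts and ends in time order (an end at T is processed before a start at T):
7:00am start Mateo → 1
9:10am end Mateo → 0
10:40am start Declan → 1
12:10pm start Rohan → 2
12:35pm start Elena → 3
2:10pm end Rohan → 2
2:25pm end Elena → 1
2:25pm start Amara → 2
3:15pm end Declan → 1
3:45pm start Tariq → 2
4:05pm end Amara → 1
5:40pm end Tariq → 0
Peak is 3, at 12:35pm (Declan, Elena, Rohan).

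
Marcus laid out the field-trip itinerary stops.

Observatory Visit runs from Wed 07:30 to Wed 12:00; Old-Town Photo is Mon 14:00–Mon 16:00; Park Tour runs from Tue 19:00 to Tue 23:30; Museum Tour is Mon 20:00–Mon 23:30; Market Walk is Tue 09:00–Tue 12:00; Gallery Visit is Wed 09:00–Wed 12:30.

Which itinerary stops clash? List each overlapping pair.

Gallery Visit & Observatory Visit

Sorted by start: Old-Town Photo, Museum Tour, Market Walk, Park Tour, Observatory Visit, Gallery Visit.
Museum Tour starts after Old-Town Photo ends; Old-Town Photo is clear from here.
Market Walk starts after Museum Tour ends; Museum Tour is clear from here.
Park Tour starts after Market Walk ends; Market Walk is clear from here.
Observatory Visit starts after Park Tour ends; Park Tour is clear from here.
Gallery Visit starts before Observatory Visit ends → Observatory Visit and Gallery Visit overlap.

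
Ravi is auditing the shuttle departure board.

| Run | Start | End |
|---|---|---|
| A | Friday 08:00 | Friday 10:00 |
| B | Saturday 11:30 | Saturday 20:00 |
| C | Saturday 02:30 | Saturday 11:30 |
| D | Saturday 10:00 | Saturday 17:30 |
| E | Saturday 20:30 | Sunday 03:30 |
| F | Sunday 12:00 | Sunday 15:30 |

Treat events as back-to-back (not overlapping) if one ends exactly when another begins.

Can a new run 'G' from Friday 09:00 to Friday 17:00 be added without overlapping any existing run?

A: starts Friday 08:00 before G ends Friday 17:00, and ends Friday 10:00 after G starts Friday 09:00 → overlap.
C: starts Saturday 02:30 at or after G ends Friday 17:00 → clear.
D: starts Saturday 10:00 at or after G ends Friday 17:00 → clear.
B: starts Saturday 11:30 at or after G ends Friday 17:00 → clear.
E: starts Saturday 20:30 at or after G ends Friday 17:00 → clear.
F: starts Sunday 12:00 at or after G ends Friday 17:00 → clear.
G overlaps A.

No — it overlaps A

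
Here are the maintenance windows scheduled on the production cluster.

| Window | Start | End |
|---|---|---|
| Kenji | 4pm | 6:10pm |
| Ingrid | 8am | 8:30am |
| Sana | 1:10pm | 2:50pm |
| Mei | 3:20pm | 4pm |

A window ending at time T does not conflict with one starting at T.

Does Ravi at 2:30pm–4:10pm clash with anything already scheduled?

Yes — it overlaps Kenji, Mei, Sana

Ingrid: ends 8:30am at or before Ravi starts 2:30pm → clear.
Sana: starts 1:10pm before Ravi ends 4:10pm, and ends 2:50pm after Ravi starts 2:30pm → overlap.
Mei: starts 3:20pm before Ravi ends 4:10pm, and ends 4pm after Ravi starts 2:30pm → overlap.
Kenji: starts 4pm before Ravi ends 4:10pm, and ends 6:10pm after Ravi starts 2:30pm → overlap.
Ravi overlaps Kenji, Sana, Mei.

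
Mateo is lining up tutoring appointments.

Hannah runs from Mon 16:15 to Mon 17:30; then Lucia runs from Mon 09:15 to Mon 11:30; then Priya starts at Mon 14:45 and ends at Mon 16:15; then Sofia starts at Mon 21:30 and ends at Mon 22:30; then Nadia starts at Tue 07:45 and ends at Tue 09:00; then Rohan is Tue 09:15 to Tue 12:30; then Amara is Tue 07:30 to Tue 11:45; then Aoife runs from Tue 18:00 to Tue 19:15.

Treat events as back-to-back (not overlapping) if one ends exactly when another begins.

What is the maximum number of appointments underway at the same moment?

Sort all start/end points and keep a running count:
Mon 09:15 start Lucia → 1
Mon 11:30 end Lucia → 0
Mon 14:45 start Priya → 1
Mon 16:15 end Priya → 0
Mon 16:15 start Hannah → 1
Mon 17:30 end Hannah → 0
Mon 21:30 start Sofia → 1
Mon 22:30 end Sofia → 0
Tue 07:30 start Amara → 1
Tue 07:45 start Nadia → 2
Tue 09:00 end Nadia → 1
Tue 09:15 start Rohan → 2
Tue 11:45 end Amara → 1
Tue 12:30 end Rohan → 0
Tue 18:00 start Aoife → 1
Tue 19:15 end Aoife → 0
Peak is 2, at Tue 07:45 (Amara, Nadia).

2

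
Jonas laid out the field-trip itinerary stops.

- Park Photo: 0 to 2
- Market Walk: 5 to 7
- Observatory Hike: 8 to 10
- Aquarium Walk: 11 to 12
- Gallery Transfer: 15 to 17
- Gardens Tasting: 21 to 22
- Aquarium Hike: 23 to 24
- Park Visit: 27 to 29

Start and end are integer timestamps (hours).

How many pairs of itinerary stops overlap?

0

Two intervals overlap when each starts before the other ends.
Sorted by start: Park Photo, Market Walk, Observatory Hike, Aquarium Walk, Gallery Transfer, Gardens Tasting, Aquarium Hike, Park Visit.
Market Walk starts after Park Photo ends, so Park Photo has no further overlaps.
Observatory Hike starts after Market Walk ends, so Market Walk has no further overlaps.
Aquarium Walk starts after Observatory Hike ends, so Observatory Hike has no further overlaps.
Gallery Transfer starts after Aquarium Walk ends, so Aquarium Walk has no further overlaps.
Gardens Tasting starts after Gallery Transfer ends, so Gallery Transfer has no further overlaps.
Aquarium Hike starts after Gardens Tasting ends, so Gardens Tasting has no further overlaps.
Park Visit starts after Aquarium Hike ends.
No pair overlaps.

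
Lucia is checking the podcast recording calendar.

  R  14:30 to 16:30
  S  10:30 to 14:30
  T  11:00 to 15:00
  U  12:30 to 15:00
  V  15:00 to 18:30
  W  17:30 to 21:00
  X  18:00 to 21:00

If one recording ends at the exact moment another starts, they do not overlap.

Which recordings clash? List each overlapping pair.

R & T, R & U, R & V, S & T, S & U, T & U, V & W, V & X, W & X

Sorted by start: S, T, U, R, V, W, X.
T starts before S ends → S and T overlap.
U starts before S ends → S and U overlap.
R starts exactly when S ends (back-to-back, no overlap), so S has no further overlaps.
U starts before T ends → T and U overlap.
R starts before T ends → T and R overlap.
V starts exactly when T ends (back-to-back, no overlap), so T has no further overlaps.
R starts before U ends → U and R overlap.
V starts exactly when U ends (back-to-back, no overlap), so U has no further overlaps.
V starts before R ends → R and V overlap.
W starts after R ends, so R has no further overlaps.
W starts before V ends → V and W overlap.
X starts before V ends → V and X overlap.
X starts before W ends → W and X overlap.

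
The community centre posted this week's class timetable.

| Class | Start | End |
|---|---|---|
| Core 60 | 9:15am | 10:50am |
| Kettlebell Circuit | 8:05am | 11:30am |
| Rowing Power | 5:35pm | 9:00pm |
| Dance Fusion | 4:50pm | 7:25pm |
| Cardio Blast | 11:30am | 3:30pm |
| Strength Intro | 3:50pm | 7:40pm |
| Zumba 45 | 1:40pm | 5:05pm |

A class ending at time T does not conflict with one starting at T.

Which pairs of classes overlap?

Cardio Blast & Zumba 45, Core 60 & Kettlebell Circuit, Dance Fusion & Rowing Power, Dance Fusion & Strength Intro, Dance Fusion & Zumba 45, Rowing Power & Strength Intro, Strength Intro & Zumba 45

Sorted by start: Kettlebell Circuit, Core 60, Cardio Blast, Zumba 45, Strength Intro, Dance Fusion, Rowing Power.
Core 60 starts before Kettlebell Circuit ends → Kettlebell Circuit and Core 60 overlap.
Cardio Blast starts exactly when Kettlebell Circuit ends (back-to-back, no overlap), so Kettlebell Circuit has no further overlaps.
Cardio Blast starts after Core 60 ends, so Core 60 has no further overlaps.
Zumba 45 starts before Cardio Blast ends → Cardio Blast and Zumba 45 overlap.
Strength Intro starts after Cardio Blast ends, so Cardio Blast has no further overlaps.
Strength Intro starts before Zumba 45 ends → Zumba 45 and Strength Intro overlap.
Dance Fusion starts before Zumba 45 ends → Zumba 45 and Dance Fusion overlap.
Rowing Power starts after Zumba 45 ends.
Dance Fusion starts before Strength Intro ends → Strength Intro and Dance Fusion overlap.
Rowing Power starts before Strength Intro ends → Strength Intro and Rowing Power overlap.
Rowing Power starts before Dance Fusion ends → Dance Fusion and Rowing Power overlap.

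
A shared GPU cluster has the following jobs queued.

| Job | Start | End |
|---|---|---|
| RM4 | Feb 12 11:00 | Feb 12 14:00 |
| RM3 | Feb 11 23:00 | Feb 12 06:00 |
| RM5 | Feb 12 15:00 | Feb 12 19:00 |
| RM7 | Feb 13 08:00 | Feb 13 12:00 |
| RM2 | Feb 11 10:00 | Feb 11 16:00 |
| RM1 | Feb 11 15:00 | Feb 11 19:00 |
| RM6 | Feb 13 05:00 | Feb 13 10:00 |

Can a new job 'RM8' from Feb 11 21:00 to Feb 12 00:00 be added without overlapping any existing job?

RM2: ends Feb 11 16:00 at or before RM8 starts Feb 11 21:00 → clear.
RM1: ends Feb 11 19:00 at or before RM8 starts Feb 11 21:00 → clear.
RM3: starts Feb 11 23:00 before RM8 ends Feb 12 00:00, and ends Feb 12 06:00 after RM8 starts Feb 11 21:00 → overlap.
RM4: starts Feb 12 11:00 at or after RM8 ends Feb 12 00:00 → clear.
RM5: starts Feb 12 15:00 at or after RM8 ends Feb 12 00:00 → clear.
RM6: starts Feb 13 05:00 at or after RM8 ends Feb 12 00:00 → clear.
RM7: starts Feb 13 08:00 at or after RM8 ends Feb 12 00:00 → clear.
RM8 overlaps RM3.

No — it overlaps RM3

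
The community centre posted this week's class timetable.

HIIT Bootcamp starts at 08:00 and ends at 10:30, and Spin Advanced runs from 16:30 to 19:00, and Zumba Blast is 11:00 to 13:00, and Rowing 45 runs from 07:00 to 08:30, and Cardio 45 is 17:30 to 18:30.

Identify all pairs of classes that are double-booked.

Cardio 45 & Spin Advanced, HIIT Bootcamp & Rowing 45

Check each pair: they overlap iff neither finishes before the other starts.
Sorted by start: Rowing 45, HIIT Bootcamp, Zumba Blast, Spin Advanced, Cardio 45.
HIIT Bootcamp starts before Rowing 45 ends → Rowing 45 and HIIT Bootcamp overlap.
Zumba Blast starts after Rowing 45 ends, so Rowing 45 has no further overlaps.
Zumba Blast starts after HIIT Bootcamp ends, so HIIT Bootcamp has no further overlaps.
Spin Advanced starts after Zumba Blast ends, so Zumba Blast has no further overlaps.
Cardio 45 starts before Spin Advanced ends → Spin Advanced and Cardio 45 overlap.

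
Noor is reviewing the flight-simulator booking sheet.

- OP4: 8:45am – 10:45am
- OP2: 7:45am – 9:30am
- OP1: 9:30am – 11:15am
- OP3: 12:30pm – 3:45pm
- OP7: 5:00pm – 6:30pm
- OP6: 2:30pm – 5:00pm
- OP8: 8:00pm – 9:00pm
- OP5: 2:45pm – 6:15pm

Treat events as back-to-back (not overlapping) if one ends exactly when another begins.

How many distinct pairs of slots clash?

Sorted by start: OP2, OP4, OP1, OP3, OP6, OP5, OP7, OP8.
OP4 starts before OP2 ends → OP2 and OP4 overlap.
OP1 starts exactly when OP2 ends (back-to-back, no overlap), so nothing later overlaps OP2 either.
OP1 starts before OP4 ends → OP4 and OP1 overlap.
OP3 starts after OP4 ends, so nothing later overlaps OP4 either.
OP3 starts after OP1 ends, so nothing later overlaps OP1 either.
OP6 starts before OP3 ends → OP3 and OP6 overlap.
OP5 starts before OP3 ends → OP3 and OP5 overlap.
OP7 starts after OP3 ends, so nothing later overlaps OP3 either.
OP5 starts before OP6 ends → OP6 and OP5 overlap.
OP7 starts exactly when OP6 ends (back-to-back, no overlap), so nothing later overlaps OP6 either.
OP7 starts before OP5 ends → OP5 and OP7 overlap.
OP8 starts after OP5 ends.
OP8 starts after OP7 ends.
Overlapping pairs: OP1 & OP4, OP2 & OP4, OP3 & OP5, OP3 & OP6, OP5 & OP6, OP5 & OP7 — 6 in total.

6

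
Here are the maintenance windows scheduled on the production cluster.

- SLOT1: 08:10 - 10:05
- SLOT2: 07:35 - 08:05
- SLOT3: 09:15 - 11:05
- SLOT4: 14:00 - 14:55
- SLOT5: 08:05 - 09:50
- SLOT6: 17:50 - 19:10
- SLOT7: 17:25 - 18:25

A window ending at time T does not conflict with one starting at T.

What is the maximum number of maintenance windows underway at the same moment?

3

Sweep the timeline, counting +1 at each start and −1 at each end (ends before starts at a tie):
07:35 start SLOT2 → 1
08:05 end SLOT2 → 0
08:05 start SLOT5 → 1
08:10 start SLOT1 → 2
09:15 start SLOT3 → 3
09:50 end SLOT5 → 2
10:05 end SLOT1 → 1
11:05 end SLOT3 → 0
14:00 start SLOT4 → 1
14:55 end SLOT4 → 0
17:25 start SLOT7 → 1
17:50 start SLOT6 → 2
18:25 end SLOT7 → 1
19:10 end SLOT6 → 0
Peak is 3, at 09:15 (SLOT1, SLOT3, SLOT5).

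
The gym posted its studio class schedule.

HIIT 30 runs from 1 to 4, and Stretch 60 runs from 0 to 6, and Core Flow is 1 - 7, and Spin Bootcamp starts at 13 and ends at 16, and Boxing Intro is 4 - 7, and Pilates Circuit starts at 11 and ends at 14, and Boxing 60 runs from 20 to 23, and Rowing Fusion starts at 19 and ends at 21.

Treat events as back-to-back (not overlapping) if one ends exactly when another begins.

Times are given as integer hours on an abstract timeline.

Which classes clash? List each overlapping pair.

Sorted by start: Stretch 60, HIIT 30, Core Flow, Boxing Intro, Pilates Circuit, Spin Bootcamp, Rowing Fusion, Boxing 60.
HIIT 30 starts before Stretch 60 ends → Stretch 60 and HIIT 30 overlap.
Core Flow starts before Stretch 60 ends → Stretch 60 and Core Flow overlap.
Boxing Intro starts before Stretch 60 ends → Stretch 60 and Boxing Intro overlap.
Pilates Circuit starts after Stretch 60 ends; Stretch 60 is clear from here.
Core Flow starts before HIIT 30 ends → HIIT 30 and Core Flow overlap.
Boxing Intro starts exactly when HIIT 30 ends (back-to-back, no overlap); HIIT 30 is clear from here.
Boxing Intro starts before Core Flow ends → Core Flow and Boxing Intro overlap.
Pilates Circuit starts after Core Flow ends; Core Flow is clear from here.
Pilates Circuit starts after Boxing Intro ends; Boxing Intro is clear from here.
Spin Bootcamp starts before Pilates Circuit ends → Pilates Circuit and Spin Bootcamp overlap.
Rowing Fusion starts after Pilates Circuit ends; Pilates Circuit is clear from here.
Rowing Fusion starts after Spin Bootcamp ends; Spin Bootcamp is clear from here.
Boxing 60 starts before Rowing Fusion ends → Rowing Fusion and Boxing 60 overlap.

Boxing 60 & Rowing Fusion, Boxing Intro & Core Flow, Boxing Intro & Stretch 60, Core Flow & HIIT 30, Core Flow & Stretch 60, HIIT 30 & Stretch 60, Pilates Circuit & Spin Bootcamp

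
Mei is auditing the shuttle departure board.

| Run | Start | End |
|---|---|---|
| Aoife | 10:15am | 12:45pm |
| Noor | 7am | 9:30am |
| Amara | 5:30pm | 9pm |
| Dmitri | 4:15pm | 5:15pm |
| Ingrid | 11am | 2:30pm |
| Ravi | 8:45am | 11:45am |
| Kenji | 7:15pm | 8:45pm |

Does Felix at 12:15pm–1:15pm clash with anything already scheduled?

Noor: ends 9:30am at or before Felix starts 12:15pm → clear.
Ravi: ends 11:45am at or before Felix starts 12:15pm → clear.
Aoife: starts 10:15am before Felix ends 1:15pm, and ends 12:45pm after Felix starts 12:15pm → overlap.
Ingrid: starts 11am before Felix ends 1:15pm, and ends 2:30pm after Felix starts 12:15pm → overlap.
Dmitri: starts 4:15pm at or after Felix ends 1:15pm → clear.
Amara: starts 5:30pm at or after Felix ends 1:15pm → clear.
Kenji: starts 7:15pm at or after Felix ends 1:15pm → clear.
Felix overlaps Ingrid, Aoife.

Yes — it overlaps Aoife, Ingrid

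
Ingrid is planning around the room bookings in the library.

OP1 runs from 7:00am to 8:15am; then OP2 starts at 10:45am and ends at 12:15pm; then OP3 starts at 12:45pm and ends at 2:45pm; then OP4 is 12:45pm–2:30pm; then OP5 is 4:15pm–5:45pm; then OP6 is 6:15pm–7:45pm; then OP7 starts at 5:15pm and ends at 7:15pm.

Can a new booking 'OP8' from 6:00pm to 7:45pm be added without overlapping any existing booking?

No — it overlaps OP6, OP7

OP1: ends 8:15am at or before OP8 starts 6:00pm → clear.
OP2: ends 12:15pm at or before OP8 starts 6:00pm → clear.
OP3: ends 2:45pm at or before OP8 starts 6:00pm → clear.
OP4: ends 2:30pm at or before OP8 starts 6:00pm → clear.
OP5: ends 5:45pm at or before OP8 starts 6:00pm → clear.
OP7: starts 5:15pm before OP8 ends 7:45pm, and ends 7:15pm after OP8 starts 6:00pm → overlap.
OP6: starts 6:15pm before OP8 ends 7:45pm, and ends 7:45pm after OP8 starts 6:00pm → overlap.
OP8 overlaps OP6, OP7.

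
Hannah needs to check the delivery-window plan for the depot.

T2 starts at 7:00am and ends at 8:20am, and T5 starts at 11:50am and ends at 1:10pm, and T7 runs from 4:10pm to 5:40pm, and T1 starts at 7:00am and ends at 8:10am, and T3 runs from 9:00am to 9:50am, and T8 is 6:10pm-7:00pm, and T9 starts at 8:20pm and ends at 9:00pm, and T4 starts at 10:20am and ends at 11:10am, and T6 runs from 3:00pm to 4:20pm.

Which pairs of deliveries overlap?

T1 & T2, T6 & T7

Two intervals overlap when each starts before the other ends.
Sorted by start: T1, T2, T3, T4, T5, T6, T7, T8, T9.
T2 starts before T1 ends → T1 and T2 overlap.
T3 starts after T1 ends, so nothing later overlaps T1 either.
T3 starts after T2 ends, so nothing later overlaps T2 either.
T4 starts after T3 ends, so nothing later overlaps T3 either.
T5 starts after T4 ends, so nothing later overlaps T4 either.
T6 starts after T5 ends, so nothing later overlaps T5 either.
T7 starts before T6 ends → T6 and T7 overlap.
T8 starts after T6 ends, so nothing later overlaps T6 either.
T8 starts after T7 ends, so nothing later overlaps T7 either.
T9 starts after T8 ends.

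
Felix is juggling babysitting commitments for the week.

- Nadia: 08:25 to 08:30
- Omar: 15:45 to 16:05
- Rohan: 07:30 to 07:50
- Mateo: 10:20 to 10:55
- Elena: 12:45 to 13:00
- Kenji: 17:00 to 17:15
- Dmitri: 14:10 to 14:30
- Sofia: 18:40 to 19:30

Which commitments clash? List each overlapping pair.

no overlapping pairs

Sorted by start: Rohan, Nadia, Mateo, Elena, Dmitri, Omar, Kenji, Sofia.
Nadia starts after Rohan ends, so Rohan has no further overlaps.
Mateo starts after Nadia ends, so Nadia has no further overlaps.
Elena starts after Mateo ends, so Mateo has no further overlaps.
Dmitri starts after Elena ends, so Elena has no further overlaps.
Omar starts after Dmitri ends, so Dmitri has no further overlaps.
Kenji starts after Omar ends, so Omar has no further overlaps.
Sofia starts after Kenji ends.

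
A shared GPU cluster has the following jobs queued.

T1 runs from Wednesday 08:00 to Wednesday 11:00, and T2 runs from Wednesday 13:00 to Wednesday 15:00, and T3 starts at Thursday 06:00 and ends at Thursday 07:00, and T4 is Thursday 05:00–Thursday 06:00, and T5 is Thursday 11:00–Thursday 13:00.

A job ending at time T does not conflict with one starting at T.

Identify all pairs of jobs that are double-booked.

Sorted by start: T1, T2, T4, T3, T5.
T2 starts after T1 ends — done with T1.
T4 starts after T2 ends — done with T2.
T3 starts exactly when T4 ends (back-to-back, no overlap) — done with T4.
T5 starts after T3 ends.

none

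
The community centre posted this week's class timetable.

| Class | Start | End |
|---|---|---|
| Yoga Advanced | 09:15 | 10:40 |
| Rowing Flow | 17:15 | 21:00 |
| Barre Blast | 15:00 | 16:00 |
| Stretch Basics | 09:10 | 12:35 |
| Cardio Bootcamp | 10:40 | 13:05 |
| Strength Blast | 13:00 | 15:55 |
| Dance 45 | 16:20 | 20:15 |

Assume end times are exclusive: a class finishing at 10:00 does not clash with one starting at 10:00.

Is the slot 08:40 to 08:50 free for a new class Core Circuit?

Yes — the slot is free

Stretch Basics: starts 09:10 at or after Core Circuit ends 08:50 → clear.
Yoga Advanced: starts 09:15 at or after Core Circuit ends 08:50 → clear.
Cardio Bootcamp: starts 10:40 at or after Core Circuit ends 08:50 → clear.
Strength Blast: starts 13:00 at or after Core Circuit ends 08:50 → clear.
Barre Blast: starts 15:00 at or after Core Circuit ends 08:50 → clear.
Dance 45: starts 16:20 at or after Core Circuit ends 08:50 → clear.
Rowing Flow: starts 17:15 at or after Core Circuit ends 08:50 → clear.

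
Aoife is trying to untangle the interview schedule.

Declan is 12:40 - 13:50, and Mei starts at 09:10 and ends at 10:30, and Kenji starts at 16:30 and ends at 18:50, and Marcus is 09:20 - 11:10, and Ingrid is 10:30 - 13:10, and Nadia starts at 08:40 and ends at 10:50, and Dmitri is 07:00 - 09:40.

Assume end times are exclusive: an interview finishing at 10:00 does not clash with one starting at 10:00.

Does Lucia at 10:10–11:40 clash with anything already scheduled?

Dmitri: ends 09:40 at or before Lucia starts 10:10 → clear.
Nadia: starts 08:40 before Lucia ends 11:40, and ends 10:50 after Lucia starts 10:10 → overlap.
Mei: starts 09:10 before Lucia ends 11:40, and ends 10:30 after Lucia starts 10:10 → overlap.
Marcus: starts 09:20 before Lucia ends 11:40, and ends 11:10 after Lucia starts 10:10 → overlap.
Ingrid: starts 10:30 before Lucia ends 11:40, and ends 13:10 after Lucia starts 10:10 → overlap.
Declan: starts 12:40 at or after Lucia ends 11:40 → clear.
Kenji: starts 16:30 at or after Lucia ends 11:40 → clear.
Lucia overlaps Nadia, Marcus, Mei, Ingrid.

Yes — it overlaps Ingrid, Marcus, Mei, Nadia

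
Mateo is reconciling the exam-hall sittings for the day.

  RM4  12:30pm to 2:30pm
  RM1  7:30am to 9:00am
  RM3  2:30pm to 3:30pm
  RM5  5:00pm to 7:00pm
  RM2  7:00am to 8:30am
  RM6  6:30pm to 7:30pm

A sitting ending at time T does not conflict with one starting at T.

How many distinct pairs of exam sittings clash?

Two intervals overlap when each starts before the other ends.
Sorted by start: RM2, RM1, RM4, RM3, RM5, RM6.
RM1 starts before RM2 ends → RM2 and RM1 overlap.
RM4 starts after RM2 ends, so RM2 has no further overlaps.
RM4 starts after RM1 ends, so RM1 has no further overlaps.
RM3 starts exactly when RM4 ends (back-to-back, no overlap), so RM4 has no further overlaps.
RM5 starts after RM3 ends, so RM3 has no further overlaps.
RM6 starts before RM5 ends → RM5 and RM6 overlap.
Overlapping pairs: RM1 & RM2, RM5 & RM6 — 2 in total.

2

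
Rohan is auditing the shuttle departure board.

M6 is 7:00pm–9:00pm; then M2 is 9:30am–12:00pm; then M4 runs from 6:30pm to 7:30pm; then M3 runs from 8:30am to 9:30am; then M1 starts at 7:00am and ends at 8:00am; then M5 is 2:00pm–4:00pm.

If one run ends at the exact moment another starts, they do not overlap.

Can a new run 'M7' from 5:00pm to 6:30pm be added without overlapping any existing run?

M1: ends 8:00am at or before M7 starts 5:00pm → clear.
M3: ends 9:30am at or before M7 starts 5:00pm → clear.
M2: ends 12:00pm at or before M7 starts 5:00pm → clear.
M5: ends 4:00pm at or before M7 starts 5:00pm → clear.
M4: starts 6:30pm at or after M7 ends 6:30pm → clear.
M6: starts 7:00pm at or after M7 ends 6:30pm → clear.

Yes — the slot is free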